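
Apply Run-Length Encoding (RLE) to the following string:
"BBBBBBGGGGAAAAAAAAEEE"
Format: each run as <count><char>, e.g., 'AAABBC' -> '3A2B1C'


Scanning runs left to right:
  i=0: run of 'B' x 6 -> '6B'
  i=6: run of 'G' x 4 -> '4G'
  i=10: run of 'A' x 8 -> '8A'
  i=18: run of 'E' x 3 -> '3E'

RLE = 6B4G8A3E


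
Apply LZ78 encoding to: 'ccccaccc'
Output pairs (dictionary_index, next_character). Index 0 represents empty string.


LZ78 encoding steps:
Dictionary: {0: ''}
Step 1: w='' (idx 0), next='c' -> output (0, 'c'), add 'c' as idx 1
Step 2: w='c' (idx 1), next='c' -> output (1, 'c'), add 'cc' as idx 2
Step 3: w='c' (idx 1), next='a' -> output (1, 'a'), add 'ca' as idx 3
Step 4: w='cc' (idx 2), next='c' -> output (2, 'c'), add 'ccc' as idx 4


Encoded: [(0, 'c'), (1, 'c'), (1, 'a'), (2, 'c')]


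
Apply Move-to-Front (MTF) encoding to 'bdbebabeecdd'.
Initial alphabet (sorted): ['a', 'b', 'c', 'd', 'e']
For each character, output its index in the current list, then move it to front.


MTF encoding:
'b': index 1 in ['a', 'b', 'c', 'd', 'e'] -> ['b', 'a', 'c', 'd', 'e']
'd': index 3 in ['b', 'a', 'c', 'd', 'e'] -> ['d', 'b', 'a', 'c', 'e']
'b': index 1 in ['d', 'b', 'a', 'c', 'e'] -> ['b', 'd', 'a', 'c', 'e']
'e': index 4 in ['b', 'd', 'a', 'c', 'e'] -> ['e', 'b', 'd', 'a', 'c']
'b': index 1 in ['e', 'b', 'd', 'a', 'c'] -> ['b', 'e', 'd', 'a', 'c']
'a': index 3 in ['b', 'e', 'd', 'a', 'c'] -> ['a', 'b', 'e', 'd', 'c']
'b': index 1 in ['a', 'b', 'e', 'd', 'c'] -> ['b', 'a', 'e', 'd', 'c']
'e': index 2 in ['b', 'a', 'e', 'd', 'c'] -> ['e', 'b', 'a', 'd', 'c']
'e': index 0 in ['e', 'b', 'a', 'd', 'c'] -> ['e', 'b', 'a', 'd', 'c']
'c': index 4 in ['e', 'b', 'a', 'd', 'c'] -> ['c', 'e', 'b', 'a', 'd']
'd': index 4 in ['c', 'e', 'b', 'a', 'd'] -> ['d', 'c', 'e', 'b', 'a']
'd': index 0 in ['d', 'c', 'e', 'b', 'a'] -> ['d', 'c', 'e', 'b', 'a']


Output: [1, 3, 1, 4, 1, 3, 1, 2, 0, 4, 4, 0]


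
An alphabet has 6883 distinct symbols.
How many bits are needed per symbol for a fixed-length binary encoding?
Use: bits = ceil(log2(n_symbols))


log2(6883) = 12.7488
Bracket: 2^12 = 4096 < 6883 <= 2^13 = 8192
So ceil(log2(6883)) = 13

bits = ceil(log2(6883)) = ceil(12.7488) = 13 bits


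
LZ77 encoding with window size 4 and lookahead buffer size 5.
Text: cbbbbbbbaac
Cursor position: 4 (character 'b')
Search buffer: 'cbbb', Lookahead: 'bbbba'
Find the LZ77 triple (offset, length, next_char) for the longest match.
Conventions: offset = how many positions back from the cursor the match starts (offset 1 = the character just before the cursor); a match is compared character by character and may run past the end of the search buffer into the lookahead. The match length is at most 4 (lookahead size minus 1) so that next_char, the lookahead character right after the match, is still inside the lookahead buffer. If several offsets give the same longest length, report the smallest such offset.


Try each offset into the search buffer:
  offset=1 (pos 3, char 'b'): match length 4
  offset=2 (pos 2, char 'b'): match length 4
  offset=3 (pos 1, char 'b'): match length 4
  offset=4 (pos 0, char 'c'): match length 0
Longest match has length 4, found at offsets 1, 2, 3; take the smallest, offset 1.
next_char = character at position 4 + 4 = 8 -> 'a'

Best match: offset=1, length=4 (matching 'bbbb' starting at position 3)
LZ77 triple: (1, 4, 'a')


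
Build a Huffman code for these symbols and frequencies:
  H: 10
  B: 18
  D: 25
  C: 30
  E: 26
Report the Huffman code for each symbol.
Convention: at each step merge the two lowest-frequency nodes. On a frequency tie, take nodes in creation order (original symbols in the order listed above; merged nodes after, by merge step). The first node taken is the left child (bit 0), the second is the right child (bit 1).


Huffman tree construction:
Step 1: Merge H(10) + B(18) = 28
Step 2: Merge D(25) + E(26) = 51
Step 3: Merge (H+B)(28) + C(30) = 58
Step 4: Merge (D+E)(51) + ((H+B)+C)(58) = 109
Read each symbol's code off the tree from the root (left child = 0, right child = 1).

Codes:
  H: 100 (length 3)
  B: 101 (length 3)
  D: 00 (length 2)
  C: 11 (length 2)
  E: 01 (length 2)
Average code length: 246/109 = 2.2569 bits/symbol


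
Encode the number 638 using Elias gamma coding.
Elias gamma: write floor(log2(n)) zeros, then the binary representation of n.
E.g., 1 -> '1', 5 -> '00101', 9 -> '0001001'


num_bits = floor(log2(638)) + 1 = 10
leading_zeros = num_bits - 1 = 9
binary(638) = 1001111110

Elias gamma(638) = '000000000' + '1001111110' = 0000000001001111110 (19 bits)


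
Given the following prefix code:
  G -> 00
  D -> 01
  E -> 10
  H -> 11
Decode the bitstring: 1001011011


Decoding step by step:
Bits 10 -> E
Bits 01 -> D
Bits 01 -> D
Bits 10 -> E
Bits 11 -> H


Decoded message: EDDEH


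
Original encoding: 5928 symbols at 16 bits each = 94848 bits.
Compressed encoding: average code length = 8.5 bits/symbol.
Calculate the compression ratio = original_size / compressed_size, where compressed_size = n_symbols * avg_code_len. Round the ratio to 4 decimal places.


original_size = n_symbols * orig_bits = 5928 * 16 = 94848 bits
compressed_size = n_symbols * avg_code_len = 5928 * 8.5 = 50388.0 bits
ratio = original_size / compressed_size = 94848 / 50388.0 = 1.8824

Compression ratio = 1.8824


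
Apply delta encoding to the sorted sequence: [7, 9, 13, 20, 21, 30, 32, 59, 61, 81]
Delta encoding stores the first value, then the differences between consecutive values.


First value: 7
Deltas:
  9 - 7 = 2
  13 - 9 = 4
  20 - 13 = 7
  21 - 20 = 1
  30 - 21 = 9
  32 - 30 = 2
  59 - 32 = 27
  61 - 59 = 2
  81 - 61 = 20


Delta encoded: [7, 2, 4, 7, 1, 9, 2, 27, 2, 20]


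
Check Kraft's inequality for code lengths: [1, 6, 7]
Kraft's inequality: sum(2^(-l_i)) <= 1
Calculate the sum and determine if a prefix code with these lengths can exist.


Sum = 2^(-1) + 2^(-6) + 2^(-7)
    = 0.5 + 0.015625 + 0.0078125
    = 67/128 = 0.5234375
Since 0.5234375 <= 1, Kraft's inequality IS satisfied.
A prefix code with these lengths CAN exist.

Kraft sum = 0.5234375. Satisfied.


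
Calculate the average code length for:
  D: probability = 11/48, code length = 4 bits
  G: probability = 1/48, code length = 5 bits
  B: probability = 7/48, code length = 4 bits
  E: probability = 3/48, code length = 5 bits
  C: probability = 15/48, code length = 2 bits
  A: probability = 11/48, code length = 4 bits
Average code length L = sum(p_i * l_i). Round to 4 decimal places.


Weighted contributions p_i * l_i:
  D: (11/48) * 4 = 44/48
  G: (1/48) * 5 = 5/48
  B: (7/48) * 4 = 28/48
  E: (3/48) * 5 = 15/48
  C: (15/48) * 2 = 30/48
  A: (11/48) * 4 = 44/48
Sum = (44 + 5 + 28 + 15 + 30 + 44)/48 = 166/48

L = 166/48 = 3.4583 bits/symbol


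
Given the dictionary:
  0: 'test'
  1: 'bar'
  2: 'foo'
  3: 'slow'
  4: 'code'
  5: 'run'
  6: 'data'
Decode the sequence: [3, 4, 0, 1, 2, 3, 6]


Look up each index in the dictionary:
  3 -> 'slow'
  4 -> 'code'
  0 -> 'test'
  1 -> 'bar'
  2 -> 'foo'
  3 -> 'slow'
  6 -> 'data'

Decoded: "slow code test bar foo slow data"


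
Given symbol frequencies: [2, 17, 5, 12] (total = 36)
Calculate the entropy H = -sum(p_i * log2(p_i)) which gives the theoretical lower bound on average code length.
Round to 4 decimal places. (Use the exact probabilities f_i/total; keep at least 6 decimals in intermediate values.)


Per-symbol terms -p_i * log2(p_i) with p_i = f_i/36:
  p = 2/36 = 0.055556: log2(p) = -4.169925, -p*log2(p) = 0.231663
  p = 17/36 = 0.472222: log2(p) = -1.082462, -p*log2(p) = 0.511163
  p = 5/36 = 0.138889: log2(p) = -2.847997, -p*log2(p) = 0.395555
  p = 12/36 = 0.333333: log2(p) = -1.584963, -p*log2(p) = 0.528321
H = 0.231663 + 0.511163 + 0.395555 + 0.528321 = 1.666702

H = 1.6667 bits/symbol


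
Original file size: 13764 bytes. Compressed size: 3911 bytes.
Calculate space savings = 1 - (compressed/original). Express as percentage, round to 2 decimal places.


ratio = compressed/original = 3911/13764 = 0.284147
savings = 1 - ratio = 1 - 0.284147 = 0.715853
as a percentage: 0.715853 * 100 = 71.59%

Space savings = 1 - 3911/13764 = 71.59%


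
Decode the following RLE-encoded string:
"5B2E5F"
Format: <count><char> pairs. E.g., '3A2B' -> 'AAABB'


Expanding each <count><char> pair:
  5B -> 'BBBBB'
  2E -> 'EE'
  5F -> 'FFFFF'

Decoded = BBBBBEEFFFFF


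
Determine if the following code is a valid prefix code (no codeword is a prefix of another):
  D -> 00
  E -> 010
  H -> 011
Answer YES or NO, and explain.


Checking each pair (does one codeword prefix another?):
  D='00' vs E='010': no prefix
  D='00' vs H='011': no prefix
  E='010' vs D='00': no prefix
  E='010' vs H='011': no prefix
  H='011' vs D='00': no prefix
  H='011' vs E='010': no prefix
No violation found over all pairs.

YES -- this is a valid prefix code. No codeword is a prefix of any other codeword.


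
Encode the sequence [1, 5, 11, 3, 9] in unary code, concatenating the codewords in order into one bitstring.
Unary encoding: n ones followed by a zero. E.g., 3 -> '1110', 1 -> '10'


Encode each number as n ones followed by a terminating 0:
  1 -> 10 (2 bits)
  5 -> 111110 (6 bits)
  11 -> 111111111110 (12 bits)
  3 -> 1110 (4 bits)
  9 -> 1111111110 (10 bits)
Total length = 2 + 6 + 12 + 4 + 10 = 34 bits.

Unary([1, 5, 11, 3, 9]) = 1011111011111111111011101111111110 (34 bits)


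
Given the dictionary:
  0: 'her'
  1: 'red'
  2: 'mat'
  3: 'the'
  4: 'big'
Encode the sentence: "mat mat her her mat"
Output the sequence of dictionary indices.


Look up each word in the dictionary:
  'mat' -> 2
  'mat' -> 2
  'her' -> 0
  'her' -> 0
  'mat' -> 2

Encoded: [2, 2, 0, 0, 2]


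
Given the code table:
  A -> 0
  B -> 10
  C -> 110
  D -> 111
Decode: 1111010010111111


Decoding:
111 -> D
10 -> B
10 -> B
0 -> A
10 -> B
111 -> D
111 -> D


Result: DBBABDD


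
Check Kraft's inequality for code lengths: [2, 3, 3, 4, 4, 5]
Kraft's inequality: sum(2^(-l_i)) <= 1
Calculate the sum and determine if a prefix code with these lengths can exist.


Sum = 2^(-2) + 2^(-3) + 2^(-3) + 2^(-4) + 2^(-4) + 2^(-5)
    = 0.25 + 0.125 + 0.125 + 0.0625 + 0.0625 + 0.03125
    = 21/32 = 0.65625
Since 0.65625 <= 1, Kraft's inequality IS satisfied.
A prefix code with these lengths CAN exist.

Kraft sum = 0.65625. Satisfied.


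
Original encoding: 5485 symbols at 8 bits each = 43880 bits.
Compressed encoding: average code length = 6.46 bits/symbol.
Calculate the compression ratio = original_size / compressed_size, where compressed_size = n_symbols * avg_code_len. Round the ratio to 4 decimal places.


original_size = n_symbols * orig_bits = 5485 * 8 = 43880 bits
compressed_size = n_symbols * avg_code_len = 5485 * 6.46 = 35433.1 bits
ratio = original_size / compressed_size = 43880 / 35433.1 = 1.2384

Compression ratio = 1.2384


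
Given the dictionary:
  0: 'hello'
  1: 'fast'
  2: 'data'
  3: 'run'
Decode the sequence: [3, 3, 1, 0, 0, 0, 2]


Look up each index in the dictionary:
  3 -> 'run'
  3 -> 'run'
  1 -> 'fast'
  0 -> 'hello'
  0 -> 'hello'
  0 -> 'hello'
  2 -> 'data'

Decoded: "run run fast hello hello hello data"


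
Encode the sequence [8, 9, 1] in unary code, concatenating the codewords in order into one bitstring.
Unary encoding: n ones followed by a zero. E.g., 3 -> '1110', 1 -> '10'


Encode each number as n ones followed by a terminating 0:
  8 -> 111111110 (9 bits)
  9 -> 1111111110 (10 bits)
  1 -> 10 (2 bits)
Total length = 9 + 10 + 2 = 21 bits.

Unary([8, 9, 1]) = 111111110111111111010 (21 bits)


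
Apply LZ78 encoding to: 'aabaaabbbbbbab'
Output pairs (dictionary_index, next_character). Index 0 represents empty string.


LZ78 encoding steps:
Dictionary: {0: ''}
Step 1: w='' (idx 0), next='a' -> output (0, 'a'), add 'a' as idx 1
Step 2: w='a' (idx 1), next='b' -> output (1, 'b'), add 'ab' as idx 2
Step 3: w='a' (idx 1), next='a' -> output (1, 'a'), add 'aa' as idx 3
Step 4: w='ab' (idx 2), next='b' -> output (2, 'b'), add 'abb' as idx 4
Step 5: w='' (idx 0), next='b' -> output (0, 'b'), add 'b' as idx 5
Step 6: w='b' (idx 5), next='b' -> output (5, 'b'), add 'bb' as idx 6
Step 7: w='b' (idx 5), next='a' -> output (5, 'a'), add 'ba' as idx 7
Step 8: w='b' (idx 5), end of input -> output (5, '')


Encoded: [(0, 'a'), (1, 'b'), (1, 'a'), (2, 'b'), (0, 'b'), (5, 'b'), (5, 'a'), (5, '')]


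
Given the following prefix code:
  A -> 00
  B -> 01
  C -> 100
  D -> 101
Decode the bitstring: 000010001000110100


Decoding step by step:
Bits 00 -> A
Bits 00 -> A
Bits 100 -> C
Bits 01 -> B
Bits 00 -> A
Bits 01 -> B
Bits 101 -> D
Bits 00 -> A


Decoded message: AACBABDA


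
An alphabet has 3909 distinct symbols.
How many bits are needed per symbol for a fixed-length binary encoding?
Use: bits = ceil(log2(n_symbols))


log2(3909) = 11.9326
Bracket: 2^11 = 2048 < 3909 <= 2^12 = 4096
So ceil(log2(3909)) = 12

bits = ceil(log2(3909)) = ceil(11.9326) = 12 bits


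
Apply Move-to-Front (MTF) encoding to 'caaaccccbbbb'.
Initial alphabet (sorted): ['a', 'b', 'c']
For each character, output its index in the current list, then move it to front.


MTF encoding:
'c': index 2 in ['a', 'b', 'c'] -> ['c', 'a', 'b']
'a': index 1 in ['c', 'a', 'b'] -> ['a', 'c', 'b']
'a': index 0 in ['a', 'c', 'b'] -> ['a', 'c', 'b']
'a': index 0 in ['a', 'c', 'b'] -> ['a', 'c', 'b']
'c': index 1 in ['a', 'c', 'b'] -> ['c', 'a', 'b']
'c': index 0 in ['c', 'a', 'b'] -> ['c', 'a', 'b']
'c': index 0 in ['c', 'a', 'b'] -> ['c', 'a', 'b']
'c': index 0 in ['c', 'a', 'b'] -> ['c', 'a', 'b']
'b': index 2 in ['c', 'a', 'b'] -> ['b', 'c', 'a']
'b': index 0 in ['b', 'c', 'a'] -> ['b', 'c', 'a']
'b': index 0 in ['b', 'c', 'a'] -> ['b', 'c', 'a']
'b': index 0 in ['b', 'c', 'a'] -> ['b', 'c', 'a']


Output: [2, 1, 0, 0, 1, 0, 0, 0, 2, 0, 0, 0]


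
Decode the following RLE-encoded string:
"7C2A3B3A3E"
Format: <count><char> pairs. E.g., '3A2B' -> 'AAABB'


Expanding each <count><char> pair:
  7C -> 'CCCCCCC'
  2A -> 'AA'
  3B -> 'BBB'
  3A -> 'AAA'
  3E -> 'EEE'

Decoded = CCCCCCCAABBBAAAEEE


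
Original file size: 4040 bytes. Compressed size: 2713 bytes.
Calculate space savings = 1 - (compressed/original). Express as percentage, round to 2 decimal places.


ratio = compressed/original = 2713/4040 = 0.671535
savings = 1 - ratio = 1 - 0.671535 = 0.328465
as a percentage: 0.328465 * 100 = 32.85%

Space savings = 1 - 2713/4040 = 32.85%


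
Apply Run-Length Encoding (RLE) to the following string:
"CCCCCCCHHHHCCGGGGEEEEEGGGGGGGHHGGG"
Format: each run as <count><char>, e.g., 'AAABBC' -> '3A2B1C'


Scanning runs left to right:
  i=0: run of 'C' x 7 -> '7C'
  i=7: run of 'H' x 4 -> '4H'
  i=11: run of 'C' x 2 -> '2C'
  i=13: run of 'G' x 4 -> '4G'
  i=17: run of 'E' x 5 -> '5E'
  i=22: run of 'G' x 7 -> '7G'
  i=29: run of 'H' x 2 -> '2H'
  i=31: run of 'G' x 3 -> '3G'

RLE = 7C4H2C4G5E7G2H3G


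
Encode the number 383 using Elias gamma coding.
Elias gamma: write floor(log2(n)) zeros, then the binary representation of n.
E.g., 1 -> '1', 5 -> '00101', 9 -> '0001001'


num_bits = floor(log2(383)) + 1 = 9
leading_zeros = num_bits - 1 = 8
binary(383) = 101111111

Elias gamma(383) = '00000000' + '101111111' = 00000000101111111 (17 bits)


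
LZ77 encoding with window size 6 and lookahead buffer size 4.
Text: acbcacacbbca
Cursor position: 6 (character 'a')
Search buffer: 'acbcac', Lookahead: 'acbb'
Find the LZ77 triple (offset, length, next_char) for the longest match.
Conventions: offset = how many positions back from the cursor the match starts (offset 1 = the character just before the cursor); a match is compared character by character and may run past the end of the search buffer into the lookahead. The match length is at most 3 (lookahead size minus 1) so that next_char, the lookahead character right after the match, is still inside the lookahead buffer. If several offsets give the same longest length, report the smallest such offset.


Try each offset into the search buffer:
  offset=1 (pos 5, char 'c'): match length 0
  offset=2 (pos 4, char 'a'): match length 2
  offset=3 (pos 3, char 'c'): match length 0
  offset=4 (pos 2, char 'b'): match length 0
  offset=5 (pos 1, char 'c'): match length 0
  offset=6 (pos 0, char 'a'): match length 3
Longest match has length 3 at offset 6.
next_char = character at position 6 + 3 = 9 -> 'b'

Best match: offset=6, length=3 (matching 'acb' starting at position 0)
LZ77 triple: (6, 3, 'b')


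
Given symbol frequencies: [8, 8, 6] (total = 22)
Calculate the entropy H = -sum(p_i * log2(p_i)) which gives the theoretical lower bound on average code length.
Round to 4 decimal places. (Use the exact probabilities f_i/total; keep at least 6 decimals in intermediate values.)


Per-symbol terms -p_i * log2(p_i) with p_i = f_i/22:
  p = 8/22 = 0.363636: log2(p) = -1.459432, -p*log2(p) = 0.530702
  p = 8/22 = 0.363636: log2(p) = -1.459432, -p*log2(p) = 0.530702
  p = 6/22 = 0.272727: log2(p) = -1.874469, -p*log2(p) = 0.511219
H = 0.530702 + 0.530702 + 0.511219 = 1.572623

H = 1.5726 bits/symbol


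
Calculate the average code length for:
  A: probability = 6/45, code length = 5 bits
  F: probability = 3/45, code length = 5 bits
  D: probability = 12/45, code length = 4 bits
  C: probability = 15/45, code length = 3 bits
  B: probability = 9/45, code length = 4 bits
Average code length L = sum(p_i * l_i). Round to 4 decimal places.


Weighted contributions p_i * l_i:
  A: (6/45) * 5 = 30/45
  F: (3/45) * 5 = 15/45
  D: (12/45) * 4 = 48/45
  C: (15/45) * 3 = 45/45
  B: (9/45) * 4 = 36/45
Sum = (30 + 15 + 48 + 45 + 36)/45 = 174/45

L = 174/45 = 3.8667 bits/symbol


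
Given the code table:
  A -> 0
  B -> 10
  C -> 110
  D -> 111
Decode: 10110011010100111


Decoding:
10 -> B
110 -> C
0 -> A
110 -> C
10 -> B
10 -> B
0 -> A
111 -> D


Result: BCACBBAD


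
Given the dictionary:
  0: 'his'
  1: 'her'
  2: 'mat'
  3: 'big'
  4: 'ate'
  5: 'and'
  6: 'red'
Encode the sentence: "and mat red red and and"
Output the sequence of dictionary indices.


Look up each word in the dictionary:
  'and' -> 5
  'mat' -> 2
  'red' -> 6
  'red' -> 6
  'and' -> 5
  'and' -> 5

Encoded: [5, 2, 6, 6, 5, 5]


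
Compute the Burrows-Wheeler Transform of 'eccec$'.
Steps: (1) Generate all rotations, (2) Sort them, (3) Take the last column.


Rotations (sorted):
  0: $eccec -> last char: c
  1: c$ecce -> last char: e
  2: ccec$e -> last char: e
  3: cec$ec -> last char: c
  4: ec$ecc -> last char: c
  5: eccec$ -> last char: $


BWT = ceecc$


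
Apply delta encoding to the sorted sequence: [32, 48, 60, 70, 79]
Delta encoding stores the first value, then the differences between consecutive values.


First value: 32
Deltas:
  48 - 32 = 16
  60 - 48 = 12
  70 - 60 = 10
  79 - 70 = 9


Delta encoded: [32, 16, 12, 10, 9]


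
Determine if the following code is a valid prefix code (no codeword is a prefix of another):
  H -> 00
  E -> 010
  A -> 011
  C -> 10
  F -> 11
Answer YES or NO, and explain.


Checking each pair (does one codeword prefix another?):
  H='00' vs E='010': no prefix
  H='00' vs A='011': no prefix
  H='00' vs C='10': no prefix
  H='00' vs F='11': no prefix
  E='010' vs H='00': no prefix
  E='010' vs A='011': no prefix
  E='010' vs C='10': no prefix
  E='010' vs F='11': no prefix
  A='011' vs H='00': no prefix
  A='011' vs E='010': no prefix
  A='011' vs C='10': no prefix
  A='011' vs F='11': no prefix
  C='10' vs H='00': no prefix
  C='10' vs E='010': no prefix
  C='10' vs A='011': no prefix
  C='10' vs F='11': no prefix
  F='11' vs H='00': no prefix
  F='11' vs E='010': no prefix
  F='11' vs A='011': no prefix
  F='11' vs C='10': no prefix
No violation found over all pairs.

YES -- this is a valid prefix code. No codeword is a prefix of any other codeword.


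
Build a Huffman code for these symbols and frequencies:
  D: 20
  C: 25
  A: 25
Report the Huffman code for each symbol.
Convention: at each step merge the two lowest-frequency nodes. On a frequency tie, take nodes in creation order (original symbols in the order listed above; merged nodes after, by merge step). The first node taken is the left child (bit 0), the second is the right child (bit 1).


Huffman tree construction:
Step 1: Merge D(20) + C(25) = 45
Step 2: Merge A(25) + (D+C)(45) = 70
Read each symbol's code off the tree from the root (left child = 0, right child = 1).

Codes:
  D: 10 (length 2)
  C: 11 (length 2)
  A: 0 (length 1)
Average code length: 115/70 = 1.6429 bits/symbol


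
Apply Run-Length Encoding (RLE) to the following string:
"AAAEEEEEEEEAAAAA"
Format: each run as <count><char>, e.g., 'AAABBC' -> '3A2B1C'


Scanning runs left to right:
  i=0: run of 'A' x 3 -> '3A'
  i=3: run of 'E' x 8 -> '8E'
  i=11: run of 'A' x 5 -> '5A'

RLE = 3A8E5A


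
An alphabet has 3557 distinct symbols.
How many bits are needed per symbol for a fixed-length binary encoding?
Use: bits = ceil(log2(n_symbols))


log2(3557) = 11.7964
Bracket: 2^11 = 2048 < 3557 <= 2^12 = 4096
So ceil(log2(3557)) = 12

bits = ceil(log2(3557)) = ceil(11.7964) = 12 bits


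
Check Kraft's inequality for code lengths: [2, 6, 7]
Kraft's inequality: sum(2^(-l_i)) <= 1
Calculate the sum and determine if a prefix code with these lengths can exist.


Sum = 2^(-2) + 2^(-6) + 2^(-7)
    = 0.25 + 0.015625 + 0.0078125
    = 35/128 = 0.2734375
Since 0.2734375 <= 1, Kraft's inequality IS satisfied.
A prefix code with these lengths CAN exist.

Kraft sum = 0.2734375. Satisfied.


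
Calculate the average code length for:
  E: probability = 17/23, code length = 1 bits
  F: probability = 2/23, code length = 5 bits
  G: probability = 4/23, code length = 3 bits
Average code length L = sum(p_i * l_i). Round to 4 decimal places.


Weighted contributions p_i * l_i:
  E: (17/23) * 1 = 17/23
  F: (2/23) * 5 = 10/23
  G: (4/23) * 3 = 12/23
Sum = (17 + 10 + 12)/23 = 39/23

L = 39/23 = 1.6957 bits/symbol


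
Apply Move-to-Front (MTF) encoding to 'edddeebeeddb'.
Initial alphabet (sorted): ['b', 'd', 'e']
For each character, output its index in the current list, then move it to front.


MTF encoding:
'e': index 2 in ['b', 'd', 'e'] -> ['e', 'b', 'd']
'd': index 2 in ['e', 'b', 'd'] -> ['d', 'e', 'b']
'd': index 0 in ['d', 'e', 'b'] -> ['d', 'e', 'b']
'd': index 0 in ['d', 'e', 'b'] -> ['d', 'e', 'b']
'e': index 1 in ['d', 'e', 'b'] -> ['e', 'd', 'b']
'e': index 0 in ['e', 'd', 'b'] -> ['e', 'd', 'b']
'b': index 2 in ['e', 'd', 'b'] -> ['b', 'e', 'd']
'e': index 1 in ['b', 'e', 'd'] -> ['e', 'b', 'd']
'e': index 0 in ['e', 'b', 'd'] -> ['e', 'b', 'd']
'd': index 2 in ['e', 'b', 'd'] -> ['d', 'e', 'b']
'd': index 0 in ['d', 'e', 'b'] -> ['d', 'e', 'b']
'b': index 2 in ['d', 'e', 'b'] -> ['b', 'd', 'e']


Output: [2, 2, 0, 0, 1, 0, 2, 1, 0, 2, 0, 2]


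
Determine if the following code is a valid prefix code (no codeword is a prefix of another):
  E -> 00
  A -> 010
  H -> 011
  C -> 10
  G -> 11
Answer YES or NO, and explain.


Checking each pair (does one codeword prefix another?):
  E='00' vs A='010': no prefix
  E='00' vs H='011': no prefix
  E='00' vs C='10': no prefix
  E='00' vs G='11': no prefix
  A='010' vs E='00': no prefix
  A='010' vs H='011': no prefix
  A='010' vs C='10': no prefix
  A='010' vs G='11': no prefix
  H='011' vs E='00': no prefix
  H='011' vs A='010': no prefix
  H='011' vs C='10': no prefix
  H='011' vs G='11': no prefix
  C='10' vs E='00': no prefix
  C='10' vs A='010': no prefix
  C='10' vs H='011': no prefix
  C='10' vs G='11': no prefix
  G='11' vs E='00': no prefix
  G='11' vs A='010': no prefix
  G='11' vs H='011': no prefix
  G='11' vs C='10': no prefix
No violation found over all pairs.

YES -- this is a valid prefix code. No codeword is a prefix of any other codeword.


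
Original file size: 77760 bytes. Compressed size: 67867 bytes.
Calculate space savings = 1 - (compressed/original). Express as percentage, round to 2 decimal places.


ratio = compressed/original = 67867/77760 = 0.872775
savings = 1 - ratio = 1 - 0.872775 = 0.127225
as a percentage: 0.127225 * 100 = 12.72%

Space savings = 1 - 67867/77760 = 12.72%


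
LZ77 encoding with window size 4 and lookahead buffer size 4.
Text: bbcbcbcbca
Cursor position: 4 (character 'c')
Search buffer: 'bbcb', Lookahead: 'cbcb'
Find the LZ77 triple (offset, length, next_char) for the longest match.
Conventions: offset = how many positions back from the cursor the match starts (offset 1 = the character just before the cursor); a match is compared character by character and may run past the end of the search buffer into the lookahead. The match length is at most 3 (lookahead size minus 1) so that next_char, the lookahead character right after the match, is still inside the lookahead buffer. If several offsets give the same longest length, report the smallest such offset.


Try each offset into the search buffer:
  offset=1 (pos 3, char 'b'): match length 0
  offset=2 (pos 2, char 'c'): match length 3
  offset=3 (pos 1, char 'b'): match length 0
  offset=4 (pos 0, char 'b'): match length 0
Longest match has length 3 at offset 2.
next_char = character at position 4 + 3 = 7 -> 'b'

Best match: offset=2, length=3 (matching 'cbc' starting at position 2)
LZ77 triple: (2, 3, 'b')


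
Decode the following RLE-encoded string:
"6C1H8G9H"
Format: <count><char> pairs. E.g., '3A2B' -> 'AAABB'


Expanding each <count><char> pair:
  6C -> 'CCCCCC'
  1H -> 'H'
  8G -> 'GGGGGGGG'
  9H -> 'HHHHHHHHH'

Decoded = CCCCCCHGGGGGGGGHHHHHHHHH


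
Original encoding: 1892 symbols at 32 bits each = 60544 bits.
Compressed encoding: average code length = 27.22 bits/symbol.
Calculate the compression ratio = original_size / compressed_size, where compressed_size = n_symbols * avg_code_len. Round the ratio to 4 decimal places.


original_size = n_symbols * orig_bits = 1892 * 32 = 60544 bits
compressed_size = n_symbols * avg_code_len = 1892 * 27.22 = 51500.24 bits
ratio = original_size / compressed_size = 60544 / 51500.24 = 1.1756

Compression ratio = 1.1756


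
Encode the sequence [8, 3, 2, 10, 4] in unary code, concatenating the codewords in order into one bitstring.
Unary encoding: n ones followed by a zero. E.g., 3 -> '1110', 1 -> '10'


Encode each number as n ones followed by a terminating 0:
  8 -> 111111110 (9 bits)
  3 -> 1110 (4 bits)
  2 -> 110 (3 bits)
  10 -> 11111111110 (11 bits)
  4 -> 11110 (5 bits)
Total length = 9 + 4 + 3 + 11 + 5 = 32 bits.

Unary([8, 3, 2, 10, 4]) = 11111111011101101111111111011110 (32 bits)


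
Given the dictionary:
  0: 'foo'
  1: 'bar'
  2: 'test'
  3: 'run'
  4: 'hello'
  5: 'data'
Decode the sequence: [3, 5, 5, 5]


Look up each index in the dictionary:
  3 -> 'run'
  5 -> 'data'
  5 -> 'data'
  5 -> 'data'

Decoded: "run data data data"


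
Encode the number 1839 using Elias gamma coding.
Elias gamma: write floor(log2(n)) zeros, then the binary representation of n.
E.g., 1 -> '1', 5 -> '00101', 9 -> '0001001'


num_bits = floor(log2(1839)) + 1 = 11
leading_zeros = num_bits - 1 = 10
binary(1839) = 11100101111

Elias gamma(1839) = '0000000000' + '11100101111' = 000000000011100101111 (21 bits)


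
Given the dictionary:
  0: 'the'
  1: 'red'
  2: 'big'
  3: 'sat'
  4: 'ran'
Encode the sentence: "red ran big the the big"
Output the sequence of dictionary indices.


Look up each word in the dictionary:
  'red' -> 1
  'ran' -> 4
  'big' -> 2
  'the' -> 0
  'the' -> 0
  'big' -> 2

Encoded: [1, 4, 2, 0, 0, 2]


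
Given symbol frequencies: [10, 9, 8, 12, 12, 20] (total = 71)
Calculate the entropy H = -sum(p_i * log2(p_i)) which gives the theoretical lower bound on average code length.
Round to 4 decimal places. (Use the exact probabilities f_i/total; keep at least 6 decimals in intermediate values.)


Per-symbol terms -p_i * log2(p_i) with p_i = f_i/71:
  p = 10/71 = 0.140845: log2(p) = -2.827819, -p*log2(p) = 0.398284
  p = 9/71 = 0.126761: log2(p) = -2.979822, -p*log2(p) = 0.377724
  p = 8/71 = 0.112676: log2(p) = -3.149747, -p*log2(p) = 0.354901
  p = 12/71 = 0.169014: log2(p) = -2.564785, -p*log2(p) = 0.433485
  p = 12/71 = 0.169014: log2(p) = -2.564785, -p*log2(p) = 0.433485
  p = 20/71 = 0.281690: log2(p) = -1.827819, -p*log2(p) = 0.514879
H = 0.398284 + 0.377724 + 0.354901 + 0.433485 + 0.433485 + 0.514879 = 2.512758

H = 2.5128 bits/symbol


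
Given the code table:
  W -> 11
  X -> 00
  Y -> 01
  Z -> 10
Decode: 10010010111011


Decoding:
10 -> Z
01 -> Y
00 -> X
10 -> Z
11 -> W
10 -> Z
11 -> W


Result: ZYXZWZW


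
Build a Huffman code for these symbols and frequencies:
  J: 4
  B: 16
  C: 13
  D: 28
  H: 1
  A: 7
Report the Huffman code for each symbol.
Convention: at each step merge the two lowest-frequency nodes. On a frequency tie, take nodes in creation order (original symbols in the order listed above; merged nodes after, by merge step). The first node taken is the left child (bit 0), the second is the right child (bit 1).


Huffman tree construction:
Step 1: Merge H(1) + J(4) = 5
Step 2: Merge (H+J)(5) + A(7) = 12
Step 3: Merge ((H+J)+A)(12) + C(13) = 25
Step 4: Merge B(16) + (((H+J)+A)+C)(25) = 41
Step 5: Merge D(28) + (B+(((H+J)+A)+C))(41) = 69
Read each symbol's code off the tree from the root (left child = 0, right child = 1).

Codes:
  J: 11001 (length 5)
  B: 10 (length 2)
  C: 111 (length 3)
  D: 0 (length 1)
  H: 11000 (length 5)
  A: 1101 (length 4)
Average code length: 152/69 = 2.2029 bits/symbol


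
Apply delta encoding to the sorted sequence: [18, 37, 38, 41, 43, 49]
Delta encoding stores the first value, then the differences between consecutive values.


First value: 18
Deltas:
  37 - 18 = 19
  38 - 37 = 1
  41 - 38 = 3
  43 - 41 = 2
  49 - 43 = 6


Delta encoded: [18, 19, 1, 3, 2, 6]


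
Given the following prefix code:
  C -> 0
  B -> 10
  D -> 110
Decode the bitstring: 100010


Decoding step by step:
Bits 10 -> B
Bits 0 -> C
Bits 0 -> C
Bits 10 -> B


Decoded message: BCCB


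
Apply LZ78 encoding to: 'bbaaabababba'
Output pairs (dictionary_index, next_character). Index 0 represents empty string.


LZ78 encoding steps:
Dictionary: {0: ''}
Step 1: w='' (idx 0), next='b' -> output (0, 'b'), add 'b' as idx 1
Step 2: w='b' (idx 1), next='a' -> output (1, 'a'), add 'ba' as idx 2
Step 3: w='' (idx 0), next='a' -> output (0, 'a'), add 'a' as idx 3
Step 4: w='a' (idx 3), next='b' -> output (3, 'b'), add 'ab' as idx 4
Step 5: w='ab' (idx 4), next='a' -> output (4, 'a'), add 'aba' as idx 5
Step 6: w='b' (idx 1), next='b' -> output (1, 'b'), add 'bb' as idx 6
Step 7: w='a' (idx 3), end of input -> output (3, '')


Encoded: [(0, 'b'), (1, 'a'), (0, 'a'), (3, 'b'), (4, 'a'), (1, 'b'), (3, '')]


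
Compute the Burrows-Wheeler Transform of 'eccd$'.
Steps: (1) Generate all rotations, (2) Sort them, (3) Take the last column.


Rotations (sorted):
  0: $eccd -> last char: d
  1: ccd$e -> last char: e
  2: cd$ec -> last char: c
  3: d$ecc -> last char: c
  4: eccd$ -> last char: $


BWT = decc$


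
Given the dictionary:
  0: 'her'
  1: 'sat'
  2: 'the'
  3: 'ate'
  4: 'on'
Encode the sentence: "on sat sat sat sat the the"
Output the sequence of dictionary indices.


Look up each word in the dictionary:
  'on' -> 4
  'sat' -> 1
  'sat' -> 1
  'sat' -> 1
  'sat' -> 1
  'the' -> 2
  'the' -> 2

Encoded: [4, 1, 1, 1, 1, 2, 2]


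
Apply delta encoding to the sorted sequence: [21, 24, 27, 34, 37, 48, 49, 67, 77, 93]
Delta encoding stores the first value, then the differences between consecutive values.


First value: 21
Deltas:
  24 - 21 = 3
  27 - 24 = 3
  34 - 27 = 7
  37 - 34 = 3
  48 - 37 = 11
  49 - 48 = 1
  67 - 49 = 18
  77 - 67 = 10
  93 - 77 = 16


Delta encoded: [21, 3, 3, 7, 3, 11, 1, 18, 10, 16]


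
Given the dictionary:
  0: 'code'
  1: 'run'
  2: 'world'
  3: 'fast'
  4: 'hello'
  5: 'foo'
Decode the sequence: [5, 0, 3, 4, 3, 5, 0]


Look up each index in the dictionary:
  5 -> 'foo'
  0 -> 'code'
  3 -> 'fast'
  4 -> 'hello'
  3 -> 'fast'
  5 -> 'foo'
  0 -> 'code'

Decoded: "foo code fast hello fast foo code"


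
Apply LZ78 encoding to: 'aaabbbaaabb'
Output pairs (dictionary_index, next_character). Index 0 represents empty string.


LZ78 encoding steps:
Dictionary: {0: ''}
Step 1: w='' (idx 0), next='a' -> output (0, 'a'), add 'a' as idx 1
Step 2: w='a' (idx 1), next='a' -> output (1, 'a'), add 'aa' as idx 2
Step 3: w='' (idx 0), next='b' -> output (0, 'b'), add 'b' as idx 3
Step 4: w='b' (idx 3), next='b' -> output (3, 'b'), add 'bb' as idx 4
Step 5: w='aa' (idx 2), next='a' -> output (2, 'a'), add 'aaa' as idx 5
Step 6: w='bb' (idx 4), end of input -> output (4, '')


Encoded: [(0, 'a'), (1, 'a'), (0, 'b'), (3, 'b'), (2, 'a'), (4, '')]


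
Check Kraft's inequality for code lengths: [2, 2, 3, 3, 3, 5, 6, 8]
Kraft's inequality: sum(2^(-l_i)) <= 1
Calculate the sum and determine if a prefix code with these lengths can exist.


Sum = 2^(-2) + 2^(-2) + 2^(-3) + 2^(-3) + 2^(-3) + 2^(-5) + 2^(-6) + 2^(-8)
    = 0.25 + 0.25 + 0.125 + 0.125 + 0.125 + 0.03125 + 0.015625 + 0.00390625
    = 237/256 = 0.92578125
Since 0.92578125 <= 1, Kraft's inequality IS satisfied.
A prefix code with these lengths CAN exist.

Kraft sum = 0.92578125. Satisfied.


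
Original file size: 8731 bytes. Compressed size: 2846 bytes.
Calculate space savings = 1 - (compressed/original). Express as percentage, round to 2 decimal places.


ratio = compressed/original = 2846/8731 = 0.325965
savings = 1 - ratio = 1 - 0.325965 = 0.674035
as a percentage: 0.674035 * 100 = 67.4%

Space savings = 1 - 2846/8731 = 67.4%


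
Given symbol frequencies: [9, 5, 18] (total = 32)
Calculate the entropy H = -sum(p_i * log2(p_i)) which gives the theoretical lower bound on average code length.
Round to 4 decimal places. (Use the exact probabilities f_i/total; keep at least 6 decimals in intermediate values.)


Per-symbol terms -p_i * log2(p_i) with p_i = f_i/32:
  p = 9/32 = 0.281250: log2(p) = -1.830075, -p*log2(p) = 0.514709
  p = 5/32 = 0.156250: log2(p) = -2.678072, -p*log2(p) = 0.418449
  p = 18/32 = 0.562500: log2(p) = -0.830075, -p*log2(p) = 0.466917
H = 0.514709 + 0.418449 + 0.466917 = 1.400075

H = 1.4001 bits/symbol


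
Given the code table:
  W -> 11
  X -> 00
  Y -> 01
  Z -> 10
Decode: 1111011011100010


Decoding:
11 -> W
11 -> W
01 -> Y
10 -> Z
11 -> W
10 -> Z
00 -> X
10 -> Z


Result: WWYZWZXZ


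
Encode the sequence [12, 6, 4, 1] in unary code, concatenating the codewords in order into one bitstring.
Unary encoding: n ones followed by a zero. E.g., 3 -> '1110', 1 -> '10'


Encode each number as n ones followed by a terminating 0:
  12 -> 1111111111110 (13 bits)
  6 -> 1111110 (7 bits)
  4 -> 11110 (5 bits)
  1 -> 10 (2 bits)
Total length = 13 + 7 + 5 + 2 = 27 bits.

Unary([12, 6, 4, 1]) = 111111111111011111101111010 (27 bits)


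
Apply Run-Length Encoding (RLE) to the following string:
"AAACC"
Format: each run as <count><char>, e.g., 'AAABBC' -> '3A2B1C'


Scanning runs left to right:
  i=0: run of 'A' x 3 -> '3A'
  i=3: run of 'C' x 2 -> '2C'

RLE = 3A2C


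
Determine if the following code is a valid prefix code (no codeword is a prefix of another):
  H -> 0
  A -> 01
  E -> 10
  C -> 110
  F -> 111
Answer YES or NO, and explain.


Checking each pair (does one codeword prefix another?):
  H='0' vs A='01': prefix -- VIOLATION

NO -- this is NOT a valid prefix code. H (0) is a prefix of A (01).


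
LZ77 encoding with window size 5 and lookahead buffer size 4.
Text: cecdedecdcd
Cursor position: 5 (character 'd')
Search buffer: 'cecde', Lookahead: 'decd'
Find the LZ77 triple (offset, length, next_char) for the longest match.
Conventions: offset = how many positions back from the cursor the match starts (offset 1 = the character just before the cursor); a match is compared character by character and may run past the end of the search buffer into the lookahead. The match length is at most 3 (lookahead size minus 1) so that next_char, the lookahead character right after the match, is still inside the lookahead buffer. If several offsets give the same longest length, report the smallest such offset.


Try each offset into the search buffer:
  offset=1 (pos 4, char 'e'): match length 0
  offset=2 (pos 3, char 'd'): match length 2
  offset=3 (pos 2, char 'c'): match length 0
  offset=4 (pos 1, char 'e'): match length 0
  offset=5 (pos 0, char 'c'): match length 0
Longest match has length 2 at offset 2.
next_char = character at position 5 + 2 = 7 -> 'c'

Best match: offset=2, length=2 (matching 'de' starting at position 3)
LZ77 triple: (2, 2, 'c')


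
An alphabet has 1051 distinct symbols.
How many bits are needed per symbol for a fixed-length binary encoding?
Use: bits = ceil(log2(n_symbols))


log2(1051) = 10.0375
Bracket: 2^10 = 1024 < 1051 <= 2^11 = 2048
So ceil(log2(1051)) = 11

bits = ceil(log2(1051)) = ceil(10.0375) = 11 bits


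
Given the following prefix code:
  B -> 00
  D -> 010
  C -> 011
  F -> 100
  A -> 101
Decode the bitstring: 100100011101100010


Decoding step by step:
Bits 100 -> F
Bits 100 -> F
Bits 011 -> C
Bits 101 -> A
Bits 100 -> F
Bits 010 -> D


Decoded message: FFCAFD


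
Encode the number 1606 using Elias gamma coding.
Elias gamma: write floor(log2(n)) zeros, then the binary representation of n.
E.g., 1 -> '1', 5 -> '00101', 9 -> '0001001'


num_bits = floor(log2(1606)) + 1 = 11
leading_zeros = num_bits - 1 = 10
binary(1606) = 11001000110

Elias gamma(1606) = '0000000000' + '11001000110' = 000000000011001000110 (21 bits)


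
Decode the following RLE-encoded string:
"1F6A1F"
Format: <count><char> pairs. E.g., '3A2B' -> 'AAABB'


Expanding each <count><char> pair:
  1F -> 'F'
  6A -> 'AAAAAA'
  1F -> 'F'

Decoded = FAAAAAAF


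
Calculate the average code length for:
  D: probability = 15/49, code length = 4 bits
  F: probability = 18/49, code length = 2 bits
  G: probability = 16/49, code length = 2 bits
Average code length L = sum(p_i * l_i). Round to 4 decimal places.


Weighted contributions p_i * l_i:
  D: (15/49) * 4 = 60/49
  F: (18/49) * 2 = 36/49
  G: (16/49) * 2 = 32/49
Sum = (60 + 36 + 32)/49 = 128/49

L = 128/49 = 2.6122 bits/symbol


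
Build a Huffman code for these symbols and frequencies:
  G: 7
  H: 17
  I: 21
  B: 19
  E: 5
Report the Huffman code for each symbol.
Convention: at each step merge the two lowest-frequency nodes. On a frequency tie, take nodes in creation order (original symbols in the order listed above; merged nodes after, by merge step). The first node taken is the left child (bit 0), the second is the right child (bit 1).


Huffman tree construction:
Step 1: Merge E(5) + G(7) = 12
Step 2: Merge (E+G)(12) + H(17) = 29
Step 3: Merge B(19) + I(21) = 40
Step 4: Merge ((E+G)+H)(29) + (B+I)(40) = 69
Read each symbol's code off the tree from the root (left child = 0, right child = 1).

Codes:
  G: 001 (length 3)
  H: 01 (length 2)
  I: 11 (length 2)
  B: 10 (length 2)
  E: 000 (length 3)
Average code length: 150/69 = 2.1739 bits/symbol


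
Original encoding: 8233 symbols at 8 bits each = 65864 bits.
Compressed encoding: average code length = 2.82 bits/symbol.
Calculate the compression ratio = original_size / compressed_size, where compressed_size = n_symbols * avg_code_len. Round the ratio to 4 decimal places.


original_size = n_symbols * orig_bits = 8233 * 8 = 65864 bits
compressed_size = n_symbols * avg_code_len = 8233 * 2.82 = 23217.06 bits
ratio = original_size / compressed_size = 65864 / 23217.06 = 2.8369

Compression ratio = 2.8369


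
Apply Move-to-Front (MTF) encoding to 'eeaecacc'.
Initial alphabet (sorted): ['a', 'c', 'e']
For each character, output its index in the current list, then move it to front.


MTF encoding:
'e': index 2 in ['a', 'c', 'e'] -> ['e', 'a', 'c']
'e': index 0 in ['e', 'a', 'c'] -> ['e', 'a', 'c']
'a': index 1 in ['e', 'a', 'c'] -> ['a', 'e', 'c']
'e': index 1 in ['a', 'e', 'c'] -> ['e', 'a', 'c']
'c': index 2 in ['e', 'a', 'c'] -> ['c', 'e', 'a']
'a': index 2 in ['c', 'e', 'a'] -> ['a', 'c', 'e']
'c': index 1 in ['a', 'c', 'e'] -> ['c', 'a', 'e']
'c': index 0 in ['c', 'a', 'e'] -> ['c', 'a', 'e']


Output: [2, 0, 1, 1, 2, 2, 1, 0]


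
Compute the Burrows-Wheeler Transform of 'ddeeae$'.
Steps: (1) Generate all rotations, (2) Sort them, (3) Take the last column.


Rotations (sorted):
  0: $ddeeae -> last char: e
  1: ae$ddee -> last char: e
  2: ddeeae$ -> last char: $
  3: deeae$d -> last char: d
  4: e$ddeea -> last char: a
  5: eae$dde -> last char: e
  6: eeae$dd -> last char: d


BWT = ee$daed
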